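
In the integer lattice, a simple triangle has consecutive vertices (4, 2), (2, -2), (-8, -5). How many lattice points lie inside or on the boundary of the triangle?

20

Using the shoelace formula, 2A = |[4·(-2) − 2·2] + [2·(-5) − (-8)·(-2)] + [(-8)·2 − 4·(-5)]| = 34, so the area is 17.
The number of boundary lattice points is Σ gcd(|Δx|,|Δy|) = gcd(2,4) + gcd(10,3) + gcd(12,7) = 2+1+1 = 4.
Pick's theorem gives I = A − B/2 + 1 = 17 − 4/2 + 1 = 16, so the closed region contains I + B = 16 + 4 = 20 lattice points.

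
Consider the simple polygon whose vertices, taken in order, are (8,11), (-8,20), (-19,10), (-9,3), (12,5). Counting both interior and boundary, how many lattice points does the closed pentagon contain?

300

By the shoelace formula, twice the signed area is |(8·20 − (-8)·11) + ((-8)·10 − (-19)·20) + ((-19)·3 − (-9)·10) + ((-9)·5 − 12·3) + (12·11 − 8·5)| = 592, so the area is 296.
The number of boundary lattice points is Σ gcd(|Δx|,|Δy|) = gcd(16,9) + gcd(11,10) + gcd(10,7) + gcd(21,2) + gcd(4,6) = 1+1+1+1+2 = 6.
Pick's theorem gives I = A − B/2 + 1 = 296 − 6/2 + 1 = 294, so the closed region contains I + B = 294 + 6 = 300 lattice points.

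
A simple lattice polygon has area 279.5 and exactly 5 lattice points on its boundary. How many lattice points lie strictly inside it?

278

Pick's theorem A = I + B/2 − 1 rearranges to I = A − B/2 + 1 = 279.5 − 5/2 + 1 = 278.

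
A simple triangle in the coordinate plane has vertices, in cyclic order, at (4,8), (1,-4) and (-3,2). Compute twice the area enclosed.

The shoelace formula gives twice the area as |[4·(-4) − 1·8] + [1·2 − (-3)·(-4)] + [(-3)·8 − 4·2]| = 66, so the area is 33.

66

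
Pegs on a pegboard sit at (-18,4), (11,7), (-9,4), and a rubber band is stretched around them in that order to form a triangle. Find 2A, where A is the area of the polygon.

27

By the shoelace formula, twice the signed area is |((-18)·7 − 11·4) + (11·4 − (-9)·7) + ((-9)·4 − (-18)·4)| = 27, so the area is 13.5.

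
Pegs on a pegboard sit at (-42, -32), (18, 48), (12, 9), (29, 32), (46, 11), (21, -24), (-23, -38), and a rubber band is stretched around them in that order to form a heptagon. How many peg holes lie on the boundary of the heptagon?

33

The number of boundary lattice points is Σ gcd(|Δx|,|Δy|) = gcd(60,80) + gcd(6,39) + gcd(17,23) + gcd(17,21) + gcd(25,35) + gcd(44,14) + gcd(19,6) = 20+3+1+1+5+2+1 = 33.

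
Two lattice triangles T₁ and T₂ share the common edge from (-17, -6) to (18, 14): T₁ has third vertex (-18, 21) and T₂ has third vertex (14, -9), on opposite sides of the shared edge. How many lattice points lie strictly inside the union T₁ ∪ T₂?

844

The union is the simple quadrilateral with vertices (-17, -6), (-18, 21), (18, 14), (14, -9) in order.
By the shoelace formula, twice the signed area is |[(-17)·21 − (-18)·(-6)] + [(-18)·14 − 18·21] + [18·(-9) − 14·14] + [14·(-6) − (-17)·(-9)]| = 1690, so the area is 845.
Along each edge there are gcd(|Δx|,|Δy|)+1 lattice points, so counting each shared vertex once the boundary has gcd(1,27) + gcd(36,7) + gcd(4,23) + gcd(31,3) = 1+1+1+1 = 4.
By Pick's theorem I = A − B/2 + 1 = 845 − 4/2 + 1 = 844.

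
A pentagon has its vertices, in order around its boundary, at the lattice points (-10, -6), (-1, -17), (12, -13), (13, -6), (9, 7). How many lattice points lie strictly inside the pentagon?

318

The shoelace formula gives twice the area as |((-10)·(-17) − (-1)·(-6)) + ((-1)·(-13) − 12·(-17)) + (12·(-6) − 13·(-13)) + (13·7 − 9·(-6)) + (9·(-6) − (-10)·7)| = 639, so the area is 319.5.
Summing gcd(|Δx|,|Δy|) over the edges gives the boundary count: gcd(9,11) + gcd(13,4) + gcd(1,7) + gcd(4,13) + gcd(19,13) = 1+1+1+1+1 = 5.
By Pick's theorem A = I + B/2 − 1, so I = 319.5 − 5/2 + 1 = 318.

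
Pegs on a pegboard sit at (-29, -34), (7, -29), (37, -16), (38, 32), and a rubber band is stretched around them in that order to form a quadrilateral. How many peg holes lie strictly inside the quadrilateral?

1733

By the shoelace formula, twice the signed area is |((-29)·(-29) − 7·(-34)) + (7·(-16) − 37·(-29)) + (37·32 − 38·(-16)) + (38·(-34) − (-29)·32)| = 3468, so the area is 1734.
Summing gcd(|Δx|,|Δy|) over the edges gives the boundary count: gcd(36,5) + gcd(30,13) + gcd(1,48) + gcd(67,66) = 1+1+1+1 = 4.
Pick's theorem gives I = A − B/2 + 1 = 1734 − 4/2 + 1 = 1733.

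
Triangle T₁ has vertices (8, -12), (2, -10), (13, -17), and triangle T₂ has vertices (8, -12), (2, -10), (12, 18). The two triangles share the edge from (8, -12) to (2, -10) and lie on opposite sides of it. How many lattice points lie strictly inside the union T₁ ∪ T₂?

The union is the simple quadrilateral with vertices (8, -12), (13, -17), (2, -10), (12, 18) in order.
By the shoelace formula, twice the signed area is |(8·(-17) − 13·(-12)) + (13·(-10) − 2·(-17)) + (2·18 − 12·(-10)) + (12·(-12) − 8·18)| = 208, so the area is 104.
Summing gcd(|Δx|,|Δy|) over the edges gives the boundary count: gcd(5,5) + gcd(11,7) + gcd(10,28) + gcd(4,30) = 5+1+2+2 = 10.
By Pick's theorem I = A − B/2 + 1 = 104 − 10/2 + 1 = 100.

100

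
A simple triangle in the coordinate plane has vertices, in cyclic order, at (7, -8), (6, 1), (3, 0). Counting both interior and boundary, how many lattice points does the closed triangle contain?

18

The shoelace formula gives twice the area as |(7·1 − 6·(-8)) + (6·0 − 3·1) + (3·(-8) − 7·0)| = 28, so the area is 14.
The number of boundary lattice points is Σ gcd(|Δx|,|Δy|) = gcd(1,9) + gcd(3,1) + gcd(4,8) = 1+1+4 = 6.
Pick's theorem gives I = A − B/2 + 1 = 14 − 6/2 + 1 = 12, so the closed region contains I + B = 12 + 6 = 18 lattice points.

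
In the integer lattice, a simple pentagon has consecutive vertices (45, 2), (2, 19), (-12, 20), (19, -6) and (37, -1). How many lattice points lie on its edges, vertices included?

Along each edge there are gcd(|Δx|,|Δy|)+1 lattice points, so counting each shared vertex once the boundary has gcd(43,17) + gcd(14,1) + gcd(31,26) + gcd(18,5) + gcd(8,3) = 1+1+1+1+1 = 5.

5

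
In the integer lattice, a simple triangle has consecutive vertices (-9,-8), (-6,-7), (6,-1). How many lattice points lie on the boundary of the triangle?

8

The number of boundary lattice points is Σ gcd(|Δx|,|Δy|) = gcd(3,1) + gcd(12,6) + gcd(15,7) = 1+6+1 = 8.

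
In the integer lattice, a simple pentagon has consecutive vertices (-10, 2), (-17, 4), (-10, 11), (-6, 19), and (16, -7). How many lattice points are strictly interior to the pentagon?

The shoelace formula gives twice the area as |[(-10)·4 − (-17)·2] + [(-17)·11 − (-10)·4] + [(-10)·19 − (-6)·11] + [(-6)·(-7) − 16·19] + [16·2 − (-10)·(-7)]| = 577, so the area is 577/2.
Along each edge there are gcd(|Δx|,|Δy|)+1 lattice points, so counting each shared vertex once the boundary has gcd(7,2) + gcd(7,7) + gcd(4,8) + gcd(22,26) + gcd(26,9) = 1+7+4+2+1 = 15.
By Pick's theorem A = I + B/2 − 1, so I = 577/2 − 15/2 + 1 = 282.

282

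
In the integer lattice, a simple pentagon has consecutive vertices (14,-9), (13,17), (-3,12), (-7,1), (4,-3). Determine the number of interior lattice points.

331

By the shoelace formula, twice the signed area is |[14·17 − 13·(-9)] + [13·12 − (-3)·17] + [(-3)·1 − (-7)·12] + [(-7)·(-3) − 4·1] + [4·(-9) − 14·(-3)]| = 666, so the area is 333.
The number of boundary lattice points is Σ gcd(|Δx|,|Δy|) = gcd(1,26) + gcd(16,5) + gcd(4,11) + gcd(11,4) + gcd(10,6) = 1+1+1+1+2 = 6.
By Pick's theorem A = I + B/2 − 1, so I = 333 − 6/2 + 1 = 331.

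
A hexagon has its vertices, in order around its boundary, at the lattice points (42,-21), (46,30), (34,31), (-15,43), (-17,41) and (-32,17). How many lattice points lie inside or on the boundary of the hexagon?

The shoelace formula gives twice the area as |[42·30 − 46·(-21)] + [46·31 − 34·30] + [34·43 − (-15)·31] + [(-15)·41 − (-17)·43] + [(-17)·17 − (-32)·41] + [(-32)·(-21) − 42·17]| = 5656, so the area is 2828.
Summing gcd(|Δx|,|Δy|) over the edges gives the boundary count: gcd(4,51) + gcd(12,1) + gcd(49,12) + gcd(2,2) + gcd(15,24) + gcd(74,38) = 1+1+1+2+3+2 = 10.
Pick's theorem gives I = A − B/2 + 1 = 2828 − 10/2 + 1 = 2824, so the closed region contains I + B = 2824 + 10 = 2834 lattice points.

2834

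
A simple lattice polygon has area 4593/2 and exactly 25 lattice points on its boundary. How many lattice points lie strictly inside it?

2285

Pick's theorem A = I + B/2 − 1 rearranges to I = A − B/2 + 1 = 4593/2 − 25/2 + 1 = 2285.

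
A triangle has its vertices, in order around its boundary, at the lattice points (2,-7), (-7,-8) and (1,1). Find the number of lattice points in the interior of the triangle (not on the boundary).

36

Using the shoelace formula, 2A = |[2·(-8) − (-7)·(-7)] + [(-7)·1 − 1·(-8)] + [1·(-7) − 2·1]| = 73, so the area is 73/2.
The number of boundary lattice points is Σ gcd(|Δx|,|Δy|) = gcd(9,1) + gcd(8,9) + gcd(1,8) = 1+1+1 = 3.
Pick's theorem gives I = A − B/2 + 1 = 73/2 − 3/2 + 1 = 36.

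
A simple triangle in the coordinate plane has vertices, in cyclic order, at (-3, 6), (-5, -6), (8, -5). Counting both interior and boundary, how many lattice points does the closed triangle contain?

The shoelace formula gives twice the area as |[(-3)·(-6) − (-5)·6] + [(-5)·(-5) − 8·(-6)] + [8·6 − (-3)·(-5)]| = 154, so the area is 77.
Along each edge there are gcd(|Δx|,|Δy|)+1 lattice points, so counting each shared vertex once the boundary has gcd(2,12) + gcd(13,1) + gcd(11,11) = 2+1+11 = 14.
Pick's theorem gives I = A − B/2 + 1 = 77 − 14/2 + 1 = 71, so the closed region contains I + B = 71 + 14 = 85 lattice points.

85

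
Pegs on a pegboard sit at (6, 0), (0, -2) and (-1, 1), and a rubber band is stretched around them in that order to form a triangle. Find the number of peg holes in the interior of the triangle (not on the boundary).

9

Using the shoelace formula, 2A = |(6·(-2) − 0·0) + (0·1 − (-1)·(-2)) + ((-1)·0 − 6·1)| = 20, so the area is 10.
Along each edge there are gcd(|Δx|,|Δy|)+1 lattice points, so counting each shared vertex once the boundary has gcd(6,2) + gcd(1,3) + gcd(7,1) = 2+1+1 = 4.
By Pick's theorem A = I + B/2 − 1, so I = 10 − 4/2 + 1 = 9.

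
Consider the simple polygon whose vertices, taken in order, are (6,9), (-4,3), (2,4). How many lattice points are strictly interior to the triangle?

12

By the shoelace formula, twice the signed area is |(6·3 − (-4)·9) + ((-4)·4 − 2·3) + (2·9 − 6·4)| = 26, so the area is 13.
The number of boundary lattice points is Σ gcd(|Δx|,|Δy|) = gcd(10,6) + gcd(6,1) + gcd(4,5) = 2+1+1 = 4.
Pick's theorem gives I = A − B/2 + 1 = 13 − 4/2 + 1 = 12.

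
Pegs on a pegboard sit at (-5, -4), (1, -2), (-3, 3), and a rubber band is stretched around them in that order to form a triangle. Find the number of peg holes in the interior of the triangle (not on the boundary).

The shoelace formula gives twice the area as |((-5)·(-2) − 1·(-4)) + (1·3 − (-3)·(-2)) + ((-3)·(-4) − (-5)·3)| = 38, so the area is 19.
The number of boundary lattice points is Σ gcd(|Δx|,|Δy|) = gcd(6,2) + gcd(4,5) + gcd(2,7) = 2+1+1 = 4.
Pick's theorem gives I = A − B/2 + 1 = 19 − 4/2 + 1 = 18.

18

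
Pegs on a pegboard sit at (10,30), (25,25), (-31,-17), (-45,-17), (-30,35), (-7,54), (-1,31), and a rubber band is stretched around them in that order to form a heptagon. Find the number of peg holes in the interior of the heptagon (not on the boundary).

By the shoelace formula, twice the signed area is |(10·25 − 25·30) + (25·(-17) − (-31)·25) + ((-31)·(-17) − (-45)·(-17)) + ((-45)·35 − (-30)·(-17)) + ((-30)·54 − (-7)·35) + ((-7)·31 − (-1)·54) + ((-1)·30 − 10·31)| = 4351, so the area is 4351/2.
Along each edge there are gcd(|Δx|,|Δy|)+1 lattice points, so counting each shared vertex once the boundary has gcd(15,5) + gcd(56,42) + gcd(14,0) + gcd(15,52) + gcd(23,19) + gcd(6,23) + gcd(11,1) = 5+14+14+1+1+1+1 = 37.
Pick's theorem gives I = A − B/2 + 1 = 4351/2 − 37/2 + 1 = 2158.

2158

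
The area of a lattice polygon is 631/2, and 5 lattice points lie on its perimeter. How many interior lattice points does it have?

From Pick's theorem, I = A − B/2 + 1 = 631/2 − 5/2 + 1 = 314.

314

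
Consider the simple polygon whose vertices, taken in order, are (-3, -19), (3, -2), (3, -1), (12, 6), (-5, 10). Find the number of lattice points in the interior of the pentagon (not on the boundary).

184

By the shoelace formula, twice the signed area is |((-3)·(-2) − 3·(-19)) + (3·(-1) − 3·(-2)) + (3·6 − 12·(-1)) + (12·10 − (-5)·6) + ((-5)·(-19) − (-3)·10)| = 371, so the area is 371/2.
Summing gcd(|Δx|,|Δy|) over the edges gives the boundary count: gcd(6,17) + gcd(0,1) + gcd(9,7) + gcd(17,4) + gcd(2,29) = 1+1+1+1+1 = 5.
Pick's theorem gives I = A − B/2 + 1 = 371/2 − 5/2 + 1 = 184.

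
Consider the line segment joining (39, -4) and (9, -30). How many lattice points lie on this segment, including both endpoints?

3

The number of lattice points on a segment between lattice points is gcd(|Δx|,|Δy|) + 1 = gcd(30,26) + 1 = 2 + 1 = 3.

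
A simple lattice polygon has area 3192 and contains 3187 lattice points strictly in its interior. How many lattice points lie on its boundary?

Pick's theorem gives A = I + B/2 − 1, so B = 2(A − I + 1) = 2(3192 − 3187 + 1) = 12.

12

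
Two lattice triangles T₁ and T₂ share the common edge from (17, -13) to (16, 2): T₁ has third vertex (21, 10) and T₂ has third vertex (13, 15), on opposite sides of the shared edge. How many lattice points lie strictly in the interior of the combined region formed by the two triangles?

55

The union is the simple quadrilateral with vertices (17, -13), (21, 10), (16, 2), (13, 15) in order.
By the shoelace formula, twice the signed area is |(17·10 − 21·(-13)) + (21·2 − 16·10) + (16·15 − 13·2) + (13·(-13) − 17·15)| = 115, so the area is 115/2.
The number of boundary lattice points is Σ gcd(|Δx|,|Δy|) = gcd(4,23) + gcd(5,8) + gcd(3,13) + gcd(4,28) = 1+1+1+4 = 7.
By Pick's theorem I = A − B/2 + 1 = 115/2 − 7/2 + 1 = 55.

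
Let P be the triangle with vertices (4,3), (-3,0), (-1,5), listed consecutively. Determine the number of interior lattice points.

By the shoelace formula, twice the signed area is |(4·0 − (-3)·3) + ((-3)·5 − (-1)·0) + ((-1)·3 − 4·5)| = 29, so the area is 14.5.
Summing gcd(|Δx|,|Δy|) over the edges gives the boundary count: gcd(7,3) + gcd(2,5) + gcd(5,2) = 1+1+1 = 3.
Pick's theorem gives I = A − B/2 + 1 = 14.5 − 3/2 + 1 = 14.

14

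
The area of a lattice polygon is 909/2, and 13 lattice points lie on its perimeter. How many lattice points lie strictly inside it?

From Pick's theorem, I = A − B/2 + 1 = 909/2 − 13/2 + 1 = 449.

449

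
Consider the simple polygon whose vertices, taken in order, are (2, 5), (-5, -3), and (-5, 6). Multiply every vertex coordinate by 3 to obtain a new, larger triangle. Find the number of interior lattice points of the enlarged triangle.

Using the shoelace formula, 2A = |[2·(-3) − (-5)·5] + [(-5)·6 − (-5)·(-3)] + [(-5)·5 − 2·6]| = 63, so the area is 31.5.
Along each edge there are gcd(|Δx|,|Δy|)+1 lattice points, so counting each shared vertex once the boundary has gcd(7,8) + gcd(0,9) + gcd(7,1) = 1+9+1 = 11.
Scaling by 3 multiplies the area by 3² = 9 (so the new area is 567/2) and multiplies the boundary lattice-point count by 3, giving 33.
By Pick's theorem, the interior count of the dilated polygon is 567/2 − 33/2 + 1 = 268.

268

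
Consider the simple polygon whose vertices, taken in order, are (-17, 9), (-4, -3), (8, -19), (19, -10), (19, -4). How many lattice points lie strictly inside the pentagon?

337

By the shoelace formula, twice the signed area is |((-17)·(-3) − (-4)·9) + ((-4)·(-19) − 8·(-3)) + (8·(-10) − 19·(-19)) + (19·(-4) − 19·(-10)) + (19·9 − (-17)·(-4))| = 685, so the area is 685/2.
Summing gcd(|Δx|,|Δy|) over the edges gives the boundary count: gcd(13,12) + gcd(12,16) + gcd(11,9) + gcd(0,6) + gcd(36,13) = 1+4+1+6+1 = 13.
By Pick's theorem A = I + B/2 − 1, so I = 685/2 − 13/2 + 1 = 337.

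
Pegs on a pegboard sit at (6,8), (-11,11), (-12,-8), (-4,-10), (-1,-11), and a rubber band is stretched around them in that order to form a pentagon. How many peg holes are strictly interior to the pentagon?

The shoelace formula gives twice the area as |(6·11 − (-11)·8) + ((-11)·(-8) − (-12)·11) + ((-12)·(-10) − (-4)·(-8)) + ((-4)·(-11) − (-1)·(-10)) + ((-1)·8 − 6·(-11))| = 554, so the area is 277.
The number of boundary lattice points is Σ gcd(|Δx|,|Δy|) = gcd(17,3) + gcd(1,19) + gcd(8,2) + gcd(3,1) + gcd(7,19) = 1+1+2+1+1 = 6.
By Pick's theorem A = I + B/2 − 1, so I = 277 − 6/2 + 1 = 275.

275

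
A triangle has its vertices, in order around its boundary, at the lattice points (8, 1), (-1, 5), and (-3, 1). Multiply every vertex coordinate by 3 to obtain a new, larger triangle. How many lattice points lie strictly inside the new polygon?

178

By the shoelace formula, twice the signed area is |[8·5 − (-1)·1] + [(-1)·1 − (-3)·5] + [(-3)·1 − 8·1]| = 44, so the area is 22.
Along each edge there are gcd(|Δx|,|Δy|)+1 lattice points, so counting each shared vertex once the boundary has gcd(9,4) + gcd(2,4) + gcd(11,0) = 1+2+11 = 14.
Scaling by 3 multiplies the area by 3² = 9 (so the new area is 198) and multiplies the boundary lattice-point count by 3, giving 42.
By Pick's theorem, the interior count of the dilated polygon is 198 − 42/2 + 1 = 178.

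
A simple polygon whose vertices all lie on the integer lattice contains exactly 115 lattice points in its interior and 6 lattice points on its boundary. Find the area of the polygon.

117

Pick's theorem states A = I + B/2 − 1, so A = 115 + 6/2 − 1 = 117.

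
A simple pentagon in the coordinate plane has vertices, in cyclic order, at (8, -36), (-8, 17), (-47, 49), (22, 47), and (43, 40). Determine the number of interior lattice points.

By the shoelace formula, twice the signed area is |(8·17 − (-8)·(-36)) + ((-8)·49 − (-47)·17) + ((-47)·47 − 22·49) + (22·40 − 43·47) + (43·(-36) − 8·40)| = 6041, so the area is 3020.5.
The number of boundary lattice points is Σ gcd(|Δx|,|Δy|) = gcd(16,53) + gcd(39,32) + gcd(69,2) + gcd(21,7) + gcd(35,76) = 1+1+1+7+1 = 11.
Pick's theorem gives I = A − B/2 + 1 = 3020.5 − 11/2 + 1 = 3016.

3016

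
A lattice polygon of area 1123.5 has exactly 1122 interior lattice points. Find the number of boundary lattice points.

5

Pick's theorem gives A = I + B/2 − 1, so B = 2(A − I + 1) = 2(1123.5 − 1122 + 1) = 5.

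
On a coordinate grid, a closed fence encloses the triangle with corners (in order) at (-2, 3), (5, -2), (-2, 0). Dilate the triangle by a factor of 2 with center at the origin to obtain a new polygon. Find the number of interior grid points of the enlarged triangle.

The shoelace formula gives twice the area as |[(-2)·(-2) − 5·3] + [5·0 − (-2)·(-2)] + [(-2)·3 − (-2)·0]| = 21, so the area is 21/2.
Summing gcd(|Δx|,|Δy|) over the edges gives the boundary count: gcd(7,5) + gcd(7,2) + gcd(0,3) = 1+1+3 = 5.
Scaling by 2 multiplies the area by 2² = 4 (so the new area is 42) and multiplies the boundary lattice-point count by 2, giving 10.
By Pick's theorem, the interior count of the dilated polygon is 42 − 10/2 + 1 = 38.

38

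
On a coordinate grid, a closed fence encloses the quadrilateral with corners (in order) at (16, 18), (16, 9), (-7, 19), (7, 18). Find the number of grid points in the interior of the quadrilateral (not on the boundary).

90

The shoelace formula gives twice the area as |(16·9 − 16·18) + (16·19 − (-7)·9) + ((-7)·18 − 7·19) + (7·18 − 16·18)| = 198, so the area is 99.
The number of boundary lattice points is Σ gcd(|Δx|,|Δy|) = gcd(0,9) + gcd(23,10) + gcd(14,1) + gcd(9,0) = 9+1+1+9 = 20.
Pick's theorem gives I = A − B/2 + 1 = 99 − 20/2 + 1 = 90.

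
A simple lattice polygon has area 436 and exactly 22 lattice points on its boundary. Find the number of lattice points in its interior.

426

Pick's theorem A = I + B/2 − 1 rearranges to I = A − B/2 + 1 = 436 − 22/2 + 1 = 426.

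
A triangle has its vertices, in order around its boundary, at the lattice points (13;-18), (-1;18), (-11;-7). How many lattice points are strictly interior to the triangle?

352

The shoelace formula gives twice the area as |[13·18 − (-1)·(-18)] + [(-1)·(-7) − (-11)·18] + [(-11)·(-18) − 13·(-7)]| = 710, so the area is 355.
Summing gcd(|Δx|,|Δy|) over the edges gives the boundary count: gcd(14,36) + gcd(10,25) + gcd(24,11) = 2+5+1 = 8.
By Pick's theorem A = I + B/2 − 1, so I = 355 − 8/2 + 1 = 352.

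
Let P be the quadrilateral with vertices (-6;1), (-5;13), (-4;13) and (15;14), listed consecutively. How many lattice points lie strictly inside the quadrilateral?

118

The shoelace formula gives twice the area as |[(-6)·13 − (-5)·1] + [(-5)·13 − (-4)·13] + [(-4)·14 − 15·13] + [15·1 − (-6)·14]| = 238, so the area is 119.
The number of boundary lattice points is Σ gcd(|Δx|,|Δy|) = gcd(1,12) + gcd(1,0) + gcd(19,1) + gcd(21,13) = 1+1+1+1 = 4.
By Pick's theorem A = I + B/2 − 1, so I = 119 − 4/2 + 1 = 118.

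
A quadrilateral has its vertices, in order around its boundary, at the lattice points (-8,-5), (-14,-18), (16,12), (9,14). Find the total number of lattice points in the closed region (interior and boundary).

By the shoelace formula, twice the signed area is |((-8)·(-18) − (-14)·(-5)) + ((-14)·12 − 16·(-18)) + (16·14 − 9·12) + (9·(-5) − (-8)·14)| = 377, so the area is 377/2.
Summing gcd(|Δx|,|Δy|) over the edges gives the boundary count: gcd(6,13) + gcd(30,30) + gcd(7,2) + gcd(17,19) = 1+30+1+1 = 33.
Pick's theorem gives I = A − B/2 + 1 = 377/2 − 33/2 + 1 = 173, so the closed region contains I + B = 173 + 33 = 206 lattice points.

206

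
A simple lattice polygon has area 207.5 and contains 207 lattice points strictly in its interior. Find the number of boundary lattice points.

3

Pick's theorem gives A = I + B/2 − 1, so B = 2(A − I + 1) = 2(207.5 − 207 + 1) = 3.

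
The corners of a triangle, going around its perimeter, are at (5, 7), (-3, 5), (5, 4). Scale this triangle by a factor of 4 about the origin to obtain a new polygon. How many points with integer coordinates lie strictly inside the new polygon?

181

The shoelace formula gives twice the area as |(5·5 − (-3)·7) + ((-3)·4 − 5·5) + (5·7 − 5·4)| = 24, so the area is 12.
The number of boundary lattice points is Σ gcd(|Δx|,|Δy|) = gcd(8,2) + gcd(8,1) + gcd(0,3) = 2+1+3 = 6.
Scaling by 4 multiplies the area by 4² = 16 (so the new area is 192) and multiplies the boundary lattice-point count by 4, giving 24.
By Pick's theorem, the interior count of the dilated polygon is 192 − 24/2 + 1 = 181.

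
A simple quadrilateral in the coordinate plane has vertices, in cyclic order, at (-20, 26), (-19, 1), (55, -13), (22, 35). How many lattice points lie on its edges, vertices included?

9

The number of boundary lattice points is Σ gcd(|Δx|,|Δy|) = gcd(1,25) + gcd(74,14) + gcd(33,48) + gcd(42,9) = 1+2+3+3 = 9.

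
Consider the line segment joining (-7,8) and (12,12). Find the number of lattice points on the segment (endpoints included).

2

The number of lattice points on a segment between lattice points is gcd(|Δx|,|Δy|) + 1 = gcd(19,4) + 1 = 1 + 1 = 2.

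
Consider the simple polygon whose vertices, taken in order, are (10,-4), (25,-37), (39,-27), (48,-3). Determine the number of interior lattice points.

By the shoelace formula, twice the signed area is |[10·(-37) − 25·(-4)] + [25·(-27) − 39·(-37)] + [39·(-3) − 48·(-27)] + [48·(-4) − 10·(-3)]| = 1515, so the area is 757.5.
The number of boundary lattice points is Σ gcd(|Δx|,|Δy|) = gcd(15,33) + gcd(14,10) + gcd(9,24) + gcd(38,1) = 3+2+3+1 = 9.
By Pick's theorem A = I + B/2 − 1, so I = 757.5 − 9/2 + 1 = 754.

754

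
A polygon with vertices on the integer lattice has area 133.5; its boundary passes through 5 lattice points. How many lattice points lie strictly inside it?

Pick's theorem A = I + B/2 − 1 rearranges to I = A − B/2 + 1 = 133.5 − 5/2 + 1 = 132.

132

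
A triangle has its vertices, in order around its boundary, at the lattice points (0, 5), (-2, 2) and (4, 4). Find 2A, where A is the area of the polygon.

14

Using the shoelace formula, 2A = |[0·2 − (-2)·5] + [(-2)·4 − 4·2] + [4·5 − 0·4]| = 14, so the area is 7.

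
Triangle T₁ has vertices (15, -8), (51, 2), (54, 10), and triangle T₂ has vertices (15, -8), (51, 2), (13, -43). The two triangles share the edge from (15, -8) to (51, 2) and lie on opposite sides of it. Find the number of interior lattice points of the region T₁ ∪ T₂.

The union is the simple quadrilateral with vertices (15, -8), (54, 10), (51, 2), (13, -43) in order.
The shoelace formula gives twice the area as |[15·10 − 54·(-8)] + [54·2 − 51·10] + [51·(-43) − 13·2] + [13·(-8) − 15·(-43)]| = 1498, so the area is 749.
Summing gcd(|Δx|,|Δy|) over the edges gives the boundary count: gcd(39,18) + gcd(3,8) + gcd(38,45) + gcd(2,35) = 3+1+1+1 = 6.
By Pick's theorem I = A − B/2 + 1 = 749 − 6/2 + 1 = 747.

747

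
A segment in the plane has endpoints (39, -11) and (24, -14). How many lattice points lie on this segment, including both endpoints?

4

The number of lattice points on a segment between lattice points is gcd(|Δx|,|Δy|) + 1 = gcd(15,3) + 1 = 3 + 1 = 4.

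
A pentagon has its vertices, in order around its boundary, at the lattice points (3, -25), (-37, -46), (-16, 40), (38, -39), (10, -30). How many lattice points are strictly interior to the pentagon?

2541

The shoelace formula gives twice the area as |[3·(-46) − (-37)·(-25)] + [(-37)·40 − (-16)·(-46)] + [(-16)·(-39) − 38·40] + [38·(-30) − 10·(-39)] + [10·(-25) − 3·(-30)]| = 5085, so the area is 2542.5.
Summing gcd(|Δx|,|Δy|) over the edges gives the boundary count: gcd(40,21) + gcd(21,86) + gcd(54,79) + gcd(28,9) + gcd(7,5) = 1+1+1+1+1 = 5.
Pick's theorem gives I = A − B/2 + 1 = 2542.5 − 5/2 + 1 = 2541.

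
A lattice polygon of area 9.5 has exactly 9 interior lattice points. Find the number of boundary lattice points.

3

Pick's theorem gives A = I + B/2 − 1, so B = 2(A − I + 1) = 2(9.5 − 9 + 1) = 3.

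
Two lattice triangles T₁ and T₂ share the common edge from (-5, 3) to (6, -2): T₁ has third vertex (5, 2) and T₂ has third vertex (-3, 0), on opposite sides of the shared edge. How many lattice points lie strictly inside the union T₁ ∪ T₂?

30

The union is the simple quadrilateral with vertices (-5, 3), (5, 2), (6, -2), (-3, 0) in order.
By the shoelace formula, twice the signed area is |((-5)·2 − 5·3) + (5·(-2) − 6·2) + (6·0 − (-3)·(-2)) + ((-3)·3 − (-5)·0)| = 62, so the area is 31.
Along each edge there are gcd(|Δx|,|Δy|)+1 lattice points, so counting each shared vertex once the boundary has gcd(10,1) + gcd(1,4) + gcd(9,2) + gcd(2,3) = 1+1+1+1 = 4.
By Pick's theorem I = A − B/2 + 1 = 31 − 4/2 + 1 = 30.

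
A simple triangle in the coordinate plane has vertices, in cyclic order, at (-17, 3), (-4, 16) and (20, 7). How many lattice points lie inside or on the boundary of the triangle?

Using the shoelace formula, 2A = |((-17)·16 − (-4)·3) + ((-4)·7 − 20·16) + (20·3 − (-17)·7)| = 429, so the area is 214.5.
Along each edge there are gcd(|Δx|,|Δy|)+1 lattice points, so counting each shared vertex once the boundary has gcd(13,13) + gcd(24,9) + gcd(37,4) = 13+3+1 = 17.
Pick's theorem gives I = A − B/2 + 1 = 214.5 − 17/2 + 1 = 207, so the closed region contains I + B = 207 + 17 = 224 lattice points.

224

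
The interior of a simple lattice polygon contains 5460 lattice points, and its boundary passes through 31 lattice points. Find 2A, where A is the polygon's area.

10949

By Pick's theorem, A = I + B/2 − 1 = 5460 + 31/2 − 1 = 10949/2.
Hence 2A = 10949.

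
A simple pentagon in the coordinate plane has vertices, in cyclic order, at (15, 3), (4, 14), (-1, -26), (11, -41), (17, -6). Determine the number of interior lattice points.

594

By the shoelace formula, twice the signed area is |(15·14 − 4·3) + (4·(-26) − (-1)·14) + ((-1)·(-41) − 11·(-26)) + (11·(-6) − 17·(-41)) + (17·3 − 15·(-6))| = 1207, so the area is 1207/2.
The number of boundary lattice points is Σ gcd(|Δx|,|Δy|) = gcd(11,11) + gcd(5,40) + gcd(12,15) + gcd(6,35) + gcd(2,9) = 11+5+3+1+1 = 21.
By Pick's theorem A = I + B/2 − 1, so I = 1207/2 − 21/2 + 1 = 594.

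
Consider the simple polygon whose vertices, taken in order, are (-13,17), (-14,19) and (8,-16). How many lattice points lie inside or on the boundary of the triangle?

By the shoelace formula, twice the signed area is |[(-13)·19 − (-14)·17] + [(-14)·(-16) − 8·19] + [8·17 − (-13)·(-16)]| = 9, so the area is 4.5.
Summing gcd(|Δx|,|Δy|) over the edges gives the boundary count: gcd(1,2) + gcd(22,35) + gcd(21,33) = 1+1+3 = 5.
Pick's theorem gives I = A − B/2 + 1 = 4.5 − 5/2 + 1 = 3, so the closed region contains I + B = 3 + 5 = 8 lattice points.

8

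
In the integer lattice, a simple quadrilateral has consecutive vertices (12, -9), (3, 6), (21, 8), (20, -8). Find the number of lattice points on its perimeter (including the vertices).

7

Summing gcd(|Δx|,|Δy|) over the edges gives the boundary count: gcd(9,15) + gcd(18,2) + gcd(1,16) + gcd(8,1) = 3+2+1+1 = 7.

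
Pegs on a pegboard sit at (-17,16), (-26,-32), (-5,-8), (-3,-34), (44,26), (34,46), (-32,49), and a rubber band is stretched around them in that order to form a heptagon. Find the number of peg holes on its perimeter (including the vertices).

25

Summing gcd(|Δx|,|Δy|) over the edges gives the boundary count: gcd(9,48) + gcd(21,24) + gcd(2,26) + gcd(47,60) + gcd(10,20) + gcd(66,3) + gcd(15,33) = 3+3+2+1+10+3+3 = 25.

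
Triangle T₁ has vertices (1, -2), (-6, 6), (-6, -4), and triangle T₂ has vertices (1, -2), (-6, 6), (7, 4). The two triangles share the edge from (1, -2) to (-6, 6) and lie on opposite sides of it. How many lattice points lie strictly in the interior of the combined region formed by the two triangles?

The union is the simple quadrilateral with vertices (1, -2), (-6, -4), (-6, 6), (7, 4) in order.
By the shoelace formula, twice the signed area is |[1·(-4) − (-6)·(-2)] + [(-6)·6 − (-6)·(-4)] + [(-6)·4 − 7·6] + [7·(-2) − 1·4]| = 160, so the area is 80.
Along each edge there are gcd(|Δx|,|Δy|)+1 lattice points, so counting each shared vertex once the boundary has gcd(7,2) + gcd(0,10) + gcd(13,2) + gcd(6,6) = 1+10+1+6 = 18.
By Pick's theorem I = A − B/2 + 1 = 80 − 18/2 + 1 = 72.

72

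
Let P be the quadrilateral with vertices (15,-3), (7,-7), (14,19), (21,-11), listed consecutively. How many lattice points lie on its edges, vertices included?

The number of boundary lattice points is Σ gcd(|Δx|,|Δy|) = gcd(8,4) + gcd(7,26) + gcd(7,30) + gcd(6,8) = 4+1+1+2 = 8.

8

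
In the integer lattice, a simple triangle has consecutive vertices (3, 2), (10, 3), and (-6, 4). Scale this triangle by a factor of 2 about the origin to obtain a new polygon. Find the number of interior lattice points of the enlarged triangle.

Using the shoelace formula, 2A = |[3·3 − 10·2] + [10·4 − (-6)·3] + [(-6)·2 − 3·4]| = 23, so the area is 11.5.
Along each edge there are gcd(|Δx|,|Δy|)+1 lattice points, so counting each shared vertex once the boundary has gcd(7,1) + gcd(16,1) + gcd(9,2) = 1+1+1 = 3.
Scaling by 2 multiplies the area by 2² = 4 (so the new area is 46) and multiplies the boundary lattice-point count by 2, giving 6.
By Pick's theorem, the interior count of the dilated polygon is 46 − 6/2 + 1 = 44.

44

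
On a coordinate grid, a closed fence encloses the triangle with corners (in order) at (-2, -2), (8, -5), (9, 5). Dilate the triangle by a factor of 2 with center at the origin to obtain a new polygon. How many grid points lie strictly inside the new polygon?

Using the shoelace formula, 2A = |[(-2)·(-5) − 8·(-2)] + [8·5 − 9·(-5)] + [9·(-2) − (-2)·5]| = 103, so the area is 103/2.
Summing gcd(|Δx|,|Δy|) over the edges gives the boundary count: gcd(10,3) + gcd(1,10) + gcd(11,7) = 1+1+1 = 3.
Scaling by 2 multiplies the area by 2² = 4 (so the new area is 206) and multiplies the boundary lattice-point count by 2, giving 6.
By Pick's theorem, the interior count of the dilated polygon is 206 − 6/2 + 1 = 204.

204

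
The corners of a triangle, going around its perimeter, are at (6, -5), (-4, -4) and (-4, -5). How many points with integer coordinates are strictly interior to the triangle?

0

Using the shoelace formula, 2A = |[6·(-4) − (-4)·(-5)] + [(-4)·(-5) − (-4)·(-4)] + [(-4)·(-5) − 6·(-5)]| = 10, so the area is 5.
Along each edge there are gcd(|Δx|,|Δy|)+1 lattice points, so counting each shared vertex once the boundary has gcd(10,1) + gcd(0,1) + gcd(10,0) = 1+1+10 = 12.
By Pick's theorem A = I + B/2 − 1, so I = 5 − 12/2 + 1 = 0.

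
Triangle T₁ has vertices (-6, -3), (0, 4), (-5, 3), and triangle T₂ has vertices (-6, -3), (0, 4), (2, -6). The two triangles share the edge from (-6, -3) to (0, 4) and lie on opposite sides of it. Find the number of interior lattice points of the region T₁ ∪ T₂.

50

The union is the simple quadrilateral with vertices (-6, -3), (-5, 3), (0, 4), (2, -6) in order.
By the shoelace formula, twice the signed area is |((-6)·3 − (-5)·(-3)) + ((-5)·4 − 0·3) + (0·(-6) − 2·4) + (2·(-3) − (-6)·(-6))| = 103, so the area is 103/2.
The number of boundary lattice points is Σ gcd(|Δx|,|Δy|) = gcd(1,6) + gcd(5,1) + gcd(2,10) + gcd(8,3) = 1+1+2+1 = 5.
By Pick's theorem I = A − B/2 + 1 = 103/2 − 5/2 + 1 = 50.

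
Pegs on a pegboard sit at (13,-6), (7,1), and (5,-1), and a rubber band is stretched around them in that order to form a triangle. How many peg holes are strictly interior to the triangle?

12

Using the shoelace formula, 2A = |[13·1 − 7·(-6)] + [7·(-1) − 5·1] + [5·(-6) − 13·(-1)]| = 26, so the area is 13.
Along each edge there are gcd(|Δx|,|Δy|)+1 lattice points, so counting each shared vertex once the boundary has gcd(6,7) + gcd(2,2) + gcd(8,5) = 1+2+1 = 4.
Pick's theorem gives I = A − B/2 + 1 = 13 − 4/2 + 1 = 12.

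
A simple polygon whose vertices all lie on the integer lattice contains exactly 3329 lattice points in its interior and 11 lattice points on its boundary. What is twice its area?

6667

By Pick's theorem, A = I + B/2 − 1 = 3329 + 11/2 − 1 = 6667/2.
Hence 2A = 6667.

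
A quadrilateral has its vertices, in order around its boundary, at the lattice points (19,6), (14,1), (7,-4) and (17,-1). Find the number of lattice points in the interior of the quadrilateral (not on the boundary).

24

The shoelace formula gives twice the area as |[19·1 − 14·6] + [14·(-4) − 7·1] + [7·(-1) − 17·(-4)] + [17·6 − 19·(-1)]| = 54, so the area is 27.
The number of boundary lattice points is Σ gcd(|Δx|,|Δy|) = gcd(5,5) + gcd(7,5) + gcd(10,3) + gcd(2,7) = 5+1+1+1 = 8.
Pick's theorem gives I = A − B/2 + 1 = 27 − 8/2 + 1 = 24.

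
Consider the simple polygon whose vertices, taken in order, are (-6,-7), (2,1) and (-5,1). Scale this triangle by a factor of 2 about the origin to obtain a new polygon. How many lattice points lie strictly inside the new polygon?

97

Using the shoelace formula, 2A = |((-6)·1 − 2·(-7)) + (2·1 − (-5)·1) + ((-5)·(-7) − (-6)·1)| = 56, so the area is 28.
The number of boundary lattice points is Σ gcd(|Δx|,|Δy|) = gcd(8,8) + gcd(7,0) + gcd(1,8) = 8+7+1 = 16.
Scaling by 2 multiplies the area by 2² = 4 (so the new area is 112) and multiplies the boundary lattice-point count by 2, giving 32.
By Pick's theorem, the interior count of the dilated polygon is 112 − 32/2 + 1 = 97.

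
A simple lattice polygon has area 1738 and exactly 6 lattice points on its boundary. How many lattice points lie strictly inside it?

1736

From Pick's theorem, I = A − B/2 + 1 = 1738 − 6/2 + 1 = 1736.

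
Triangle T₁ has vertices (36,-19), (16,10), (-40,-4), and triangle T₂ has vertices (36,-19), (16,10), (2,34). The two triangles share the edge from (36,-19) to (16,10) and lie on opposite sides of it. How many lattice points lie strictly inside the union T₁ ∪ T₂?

The union is the simple quadrilateral with vertices (36,-19), (-40,-4), (16,10), (2,34) in order.
The shoelace formula gives twice the area as |[36·(-4) − (-40)·(-19)] + [(-40)·10 − 16·(-4)] + [16·34 − 2·10] + [2·(-19) − 36·34]| = 1978, so the area is 989.
Summing gcd(|Δx|,|Δy|) over the edges gives the boundary count: gcd(76,15) + gcd(56,14) + gcd(14,24) + gcd(34,53) = 1+14+2+1 = 18.
By Pick's theorem I = A − B/2 + 1 = 989 − 18/2 + 1 = 981.

981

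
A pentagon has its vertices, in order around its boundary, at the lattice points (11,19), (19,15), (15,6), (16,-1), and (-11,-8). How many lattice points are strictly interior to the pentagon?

336

Using the shoelace formula, 2A = |[11·15 − 19·19] + [19·6 − 15·15] + [15·(-1) − 16·6] + [16·(-8) − (-11)·(-1)] + [(-11)·19 − 11·(-8)]| = 678, so the area is 339.
The number of boundary lattice points is Σ gcd(|Δx|,|Δy|) = gcd(8,4) + gcd(4,9) + gcd(1,7) + gcd(27,7) + gcd(22,27) = 4+1+1+1+1 = 8.
By Pick's theorem A = I + B/2 − 1, so I = 339 − 8/2 + 1 = 336.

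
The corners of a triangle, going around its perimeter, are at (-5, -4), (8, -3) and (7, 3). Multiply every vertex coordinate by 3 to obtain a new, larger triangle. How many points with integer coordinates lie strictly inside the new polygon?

352

By the shoelace formula, twice the signed area is |((-5)·(-3) − 8·(-4)) + (8·3 − 7·(-3)) + (7·(-4) − (-5)·3)| = 79, so the area is 39.5.
The number of boundary lattice points is Σ gcd(|Δx|,|Δy|) = gcd(13,1) + gcd(1,6) + gcd(12,7) = 1+1+1 = 3.
Scaling by 3 multiplies the area by 3² = 9 (so the new area is 355.5) and multiplies the boundary lattice-point count by 3, giving 9.
By Pick's theorem, the interior count of the dilated polygon is 355.5 − 9/2 + 1 = 352.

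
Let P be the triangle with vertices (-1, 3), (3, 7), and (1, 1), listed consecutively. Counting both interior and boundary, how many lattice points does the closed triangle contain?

13

Using the shoelace formula, 2A = |((-1)·7 − 3·3) + (3·1 − 1·7) + (1·3 − (-1)·1)| = 16, so the area is 8.
Summing gcd(|Δx|,|Δy|) over the edges gives the boundary count: gcd(4,4) + gcd(2,6) + gcd(2,2) = 4+2+2 = 8.
Pick's theorem gives I = A − B/2 + 1 = 8 − 8/2 + 1 = 5, so the closed region contains I + B = 5 + 8 = 13 lattice points.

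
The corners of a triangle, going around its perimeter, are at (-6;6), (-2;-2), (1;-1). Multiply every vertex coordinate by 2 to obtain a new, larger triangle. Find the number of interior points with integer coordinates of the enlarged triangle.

45

Using the shoelace formula, 2A = |[(-6)·(-2) − (-2)·6] + [(-2)·(-1) − 1·(-2)] + [1·6 − (-6)·(-1)]| = 28, so the area is 14.
Summing gcd(|Δx|,|Δy|) over the edges gives the boundary count: gcd(4,8) + gcd(3,1) + gcd(7,7) = 4+1+7 = 12.
Scaling by 2 multiplies the area by 2² = 4 (so the new area is 56) and multiplies the boundary lattice-point count by 2, giving 24.
By Pick's theorem, the interior count of the dilated polygon is 56 − 24/2 + 1 = 45.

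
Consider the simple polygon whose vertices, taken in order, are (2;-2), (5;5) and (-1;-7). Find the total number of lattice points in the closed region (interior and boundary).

By the shoelace formula, twice the signed area is |[2·5 − 5·(-2)] + [5·(-7) − (-1)·5] + [(-1)·(-2) − 2·(-7)]| = 6, so the area is 3.
The number of boundary lattice points is Σ gcd(|Δx|,|Δy|) = gcd(3,7) + gcd(6,12) + gcd(3,5) = 1+6+1 = 8.
Pick's theorem gives I = A − B/2 + 1 = 3 − 8/2 + 1 = 0, so the closed region contains I + B = 0 + 8 = 8 lattice points.

8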